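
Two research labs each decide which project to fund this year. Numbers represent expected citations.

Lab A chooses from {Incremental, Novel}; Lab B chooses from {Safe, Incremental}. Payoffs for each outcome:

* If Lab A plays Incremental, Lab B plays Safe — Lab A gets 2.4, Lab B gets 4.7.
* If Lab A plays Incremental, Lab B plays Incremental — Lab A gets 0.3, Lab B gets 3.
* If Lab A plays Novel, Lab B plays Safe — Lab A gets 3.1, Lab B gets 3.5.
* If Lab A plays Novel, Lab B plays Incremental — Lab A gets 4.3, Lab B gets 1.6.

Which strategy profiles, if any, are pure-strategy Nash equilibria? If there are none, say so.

For each player, find the best response to each opponent profile; mutual best responses are the pure NE.
Lab A against Safe: payoffs 2.4, 3.1 → best response Novel.
Lab A against Incremental: payoffs 0.3, 4.3 → best response Novel.
Lab B against Incremental: payoffs 4.7, 3 → best response Safe.
Lab B against Novel: payoffs 3.5, 1.6 → best response Safe.
Mutual best responses: (Novel, Safe).

Pure NE: (Novel, Safe)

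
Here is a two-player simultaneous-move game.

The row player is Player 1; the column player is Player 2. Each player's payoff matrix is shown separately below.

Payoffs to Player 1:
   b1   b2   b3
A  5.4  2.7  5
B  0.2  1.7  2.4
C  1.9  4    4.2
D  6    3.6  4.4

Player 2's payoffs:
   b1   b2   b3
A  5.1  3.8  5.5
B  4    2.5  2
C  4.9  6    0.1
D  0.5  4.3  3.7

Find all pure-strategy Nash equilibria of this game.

Check each profile: it is a Nash equilibrium iff no player can strictly gain by switching unilaterally.
(A, b1): Player 1 can switch to D (5.4 → 6). Not NE.
(A, b2): Player 1 can switch to C (2.7 → 4). Not NE.
(A, b3): Player 1 gets 5, best alternative 4.4; Player 2 gets 5.5, best alternative 5.1. No profitable deviation — NE.
(B, b1): Player 1 can switch to A (0.2 → 5.4). Not NE.
(B, b2): Player 1 can switch to A (1.7 → 2.7). Not NE.
(B, b3): Player 1 can switch to A (2.4 → 5). Not NE.
(C, b1): Player 1 can switch to A (1.9 → 5.4). Not NE.
(C, b2): Player 1 gets 4, best alternative 3.6; Player 2 gets 6, best alternative 4.9. No profitable deviation — NE.
(The remaining 4 profiles each have a profitable deviation by the same check.)

(A, b3); (C, b2)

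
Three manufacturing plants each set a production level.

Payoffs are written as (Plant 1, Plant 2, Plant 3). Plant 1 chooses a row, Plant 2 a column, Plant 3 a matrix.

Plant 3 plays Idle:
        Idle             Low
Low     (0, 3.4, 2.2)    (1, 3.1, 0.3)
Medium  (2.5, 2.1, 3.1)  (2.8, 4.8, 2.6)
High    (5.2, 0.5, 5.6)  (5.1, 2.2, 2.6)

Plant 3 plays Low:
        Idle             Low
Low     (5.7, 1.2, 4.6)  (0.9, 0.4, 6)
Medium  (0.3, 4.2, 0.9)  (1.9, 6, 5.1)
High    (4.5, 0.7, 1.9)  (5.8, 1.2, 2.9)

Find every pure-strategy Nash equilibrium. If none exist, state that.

Pure-strategy Nash equilibria: (Low, Idle, Low); (High, Low, Low)

Plant 1 against (Idle, Idle): payoffs 0, 2.5, 5.2 → best response High.
Plant 1 against (Idle, Low): payoffs 5.7, 0.3, 4.5 → best response Low.
Plant 1 against (Low, Idle): payoffs 1, 2.8, 5.1 → best response High.
Plant 1 against (Low, Low): payoffs 0.9, 1.9, 5.8 → best response High.
Plant 2 against (Low, Idle): payoffs 3.4, 3.1 → best response Idle.
Plant 2 against (Low, Low): payoffs 1.2, 0.4 → best response Idle.
Plant 2 against (Medium, Idle): payoffs 2.1, 4.8 → best response Low.
Plant 2 against (Medium, Low): payoffs 4.2, 6 → best response Low.
Plant 2 against (High, Idle): payoffs 0.5, 2.2 → best response Low.
Plant 2 against (High, Low): payoffs 0.7, 1.2 → best response Low.
Plant 3 against (Low, Idle): payoffs 2.2, 4.6 → best response Low.
Plant 3 against (Low, Low): payoffs 0.3, 6 → best response Low.
Plant 3 against (Medium, Idle): payoffs 3.1, 0.9 → best response Idle.
Plant 3 against (Medium, Low): payoffs 2.6, 5.1 → best response Low.
Plant 3 against (High, Idle): payoffs 5.6, 1.9 → best response Idle.
Plant 3 against (High, Low): payoffs 2.6, 2.9 → best response Low.
Mutual best responses: (Low, Idle, Low); (High, Low, Low).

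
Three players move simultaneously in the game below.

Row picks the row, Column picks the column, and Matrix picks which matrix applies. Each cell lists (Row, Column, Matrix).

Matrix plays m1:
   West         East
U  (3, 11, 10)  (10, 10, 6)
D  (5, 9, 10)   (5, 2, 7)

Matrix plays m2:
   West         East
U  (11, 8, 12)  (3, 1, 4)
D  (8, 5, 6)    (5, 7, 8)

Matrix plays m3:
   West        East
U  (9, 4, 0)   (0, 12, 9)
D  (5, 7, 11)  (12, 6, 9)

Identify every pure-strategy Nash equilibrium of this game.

Pure NE: (U, West, m2)

Check each profile: it is a Nash equilibrium iff no player can strictly gain by switching unilaterally.
(U, West, m1): Row can switch to D (3 → 5). Not NE.
(U, West, m2): Row gets 11, best alternative 8; Column gets 8, best alternative 1; Matrix gets 12, best alternative 10. No profitable deviation — NE.
(U, West, m3): Column can switch to East (4 → 12). Not NE.
(U, East, m1): Column can switch to West (10 → 11). Not NE.
(U, East, m2): Row can switch to D (3 → 5). Not NE.
(U, East, m3): Row can switch to D (0 → 12). Not NE.
(D, West, m1): Matrix can switch to m3 (10 → 11). Not NE.
(D, West, m2): Row can switch to U (8 → 11). Not NE.
(D, West, m3): Row can switch to U (5 → 9). Not NE.
(D, East, m1): Row can switch to U (5 → 10). Not NE.
(D, East, m2): Matrix can switch to m3 (8 → 9). Not NE.
(D, East, m3): Column can switch to West (6 → 7). Not NE.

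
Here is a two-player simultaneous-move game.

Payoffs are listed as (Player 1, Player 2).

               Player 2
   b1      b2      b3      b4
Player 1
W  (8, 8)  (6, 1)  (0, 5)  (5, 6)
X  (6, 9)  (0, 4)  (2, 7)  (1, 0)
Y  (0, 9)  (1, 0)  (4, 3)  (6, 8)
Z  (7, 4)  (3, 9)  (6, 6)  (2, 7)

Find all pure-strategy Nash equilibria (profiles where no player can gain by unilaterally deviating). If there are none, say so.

Pure NE: (W, b1)

Check each profile: it is a Nash equilibrium iff no player can strictly gain by switching unilaterally.
(W, b1): Player 1 gets 8, best alternative 7; Player 2 gets 8, best alternative 6. No profitable deviation — NE.
(W, b2): Player 2 can switch to b1 (1 → 8). Not NE.
(W, b3): Player 1 can switch to X (0 → 2). Not NE.
(W, b4): Player 1 can switch to Y (5 → 6). Not NE.
(X, b1): Player 1 can switch to W (6 → 8). Not NE.
(X, b2): Player 1 can switch to W (0 → 6). Not NE.
(X, b3): Player 1 can switch to Y (2 → 4). Not NE.
(The remaining 9 profiles each have a profitable deviation by the same check.)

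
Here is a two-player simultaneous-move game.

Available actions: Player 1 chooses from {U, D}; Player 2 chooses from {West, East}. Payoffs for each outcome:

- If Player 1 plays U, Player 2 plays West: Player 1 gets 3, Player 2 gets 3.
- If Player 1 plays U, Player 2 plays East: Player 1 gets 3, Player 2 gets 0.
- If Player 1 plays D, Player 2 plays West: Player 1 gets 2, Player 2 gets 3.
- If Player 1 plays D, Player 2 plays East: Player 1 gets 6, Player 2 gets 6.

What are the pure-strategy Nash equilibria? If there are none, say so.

Player 1 against West: payoffs 3, 2 → best response U.
Player 1 against East: payoffs 3, 6 → best response D.
Player 2 against U: payoffs 3, 0 → best response West.
Player 2 against D: payoffs 3, 6 → best response East.
Mutual best responses: (U, West); (D, East).

Pure-strategy Nash equilibria: (U, West) and (D, East)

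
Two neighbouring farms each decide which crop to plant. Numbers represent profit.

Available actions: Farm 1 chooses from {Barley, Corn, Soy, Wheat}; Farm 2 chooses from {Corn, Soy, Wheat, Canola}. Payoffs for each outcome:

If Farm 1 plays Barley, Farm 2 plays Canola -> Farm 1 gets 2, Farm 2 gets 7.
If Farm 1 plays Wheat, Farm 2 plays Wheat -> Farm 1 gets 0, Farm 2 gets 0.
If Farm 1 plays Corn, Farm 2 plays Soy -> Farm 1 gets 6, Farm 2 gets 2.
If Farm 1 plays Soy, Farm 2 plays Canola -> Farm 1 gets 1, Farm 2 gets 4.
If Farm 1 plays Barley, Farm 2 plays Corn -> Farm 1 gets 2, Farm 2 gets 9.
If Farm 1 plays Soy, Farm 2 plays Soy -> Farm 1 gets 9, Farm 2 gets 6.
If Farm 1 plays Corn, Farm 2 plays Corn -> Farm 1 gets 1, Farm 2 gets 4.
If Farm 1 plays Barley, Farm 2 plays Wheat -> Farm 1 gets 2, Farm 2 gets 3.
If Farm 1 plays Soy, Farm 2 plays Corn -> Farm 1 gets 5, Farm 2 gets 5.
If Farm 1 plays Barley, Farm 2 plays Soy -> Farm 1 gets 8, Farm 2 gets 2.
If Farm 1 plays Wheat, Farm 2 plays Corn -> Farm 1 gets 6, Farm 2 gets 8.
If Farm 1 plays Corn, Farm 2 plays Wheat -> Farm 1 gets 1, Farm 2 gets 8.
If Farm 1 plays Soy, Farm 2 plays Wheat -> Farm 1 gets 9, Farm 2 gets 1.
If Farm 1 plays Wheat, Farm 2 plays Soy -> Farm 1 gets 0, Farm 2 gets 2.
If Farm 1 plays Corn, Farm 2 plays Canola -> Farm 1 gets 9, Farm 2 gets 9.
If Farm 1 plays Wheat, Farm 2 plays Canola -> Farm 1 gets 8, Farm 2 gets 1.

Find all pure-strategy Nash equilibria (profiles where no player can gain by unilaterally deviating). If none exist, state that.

(Corn, Canola); (Soy, Soy); (Wheat, Corn)

Farm 1 against Corn: payoffs 2, 1, 5, 6 → best response Wheat.
Farm 1 against Soy: payoffs 8, 6, 9, 0 → best response Soy.
Farm 1 against Wheat: payoffs 2, 1, 9, 0 → best response Soy.
Farm 1 against Canola: payoffs 2, 9, 1, 8 → best response Corn.
Farm 2 against Barley: payoffs 9, 2, 3, 7 → best response Corn.
Farm 2 against Corn: payoffs 4, 2, 8, 9 → best response Canola.
Farm 2 against Soy: payoffs 5, 6, 1, 4 → best response Soy.
Farm 2 against Wheat: payoffs 8, 2, 0, 1 → best response Corn.
Mutual best responses: (Corn, Canola); (Soy, Soy); (Wheat, Corn).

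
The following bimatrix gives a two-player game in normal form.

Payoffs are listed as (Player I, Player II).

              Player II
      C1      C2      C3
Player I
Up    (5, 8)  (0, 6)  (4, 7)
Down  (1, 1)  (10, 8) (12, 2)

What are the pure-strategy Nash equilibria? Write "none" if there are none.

Player I against C1: payoffs 5, 1 → best response Up.
Player I against C2: payoffs 0, 10 → best response Down.
Player I against C3: payoffs 4, 12 → best response Down.
Player II against Up: payoffs 8, 6, 7 → best response C1.
Player II against Down: payoffs 1, 8, 2 → best response C2.
Mutual best responses: (Up, C1); (Down, C2).

(Up, C1); (Down, C2)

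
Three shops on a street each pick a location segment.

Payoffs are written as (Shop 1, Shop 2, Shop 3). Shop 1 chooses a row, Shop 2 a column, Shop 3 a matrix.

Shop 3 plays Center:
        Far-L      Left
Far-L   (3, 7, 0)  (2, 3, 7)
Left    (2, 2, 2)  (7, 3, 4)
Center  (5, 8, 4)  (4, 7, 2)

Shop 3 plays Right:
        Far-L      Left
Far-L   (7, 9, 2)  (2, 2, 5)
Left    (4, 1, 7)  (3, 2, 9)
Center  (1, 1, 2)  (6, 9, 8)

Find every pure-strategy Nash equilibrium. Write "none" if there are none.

(Far-L, Far-L, Right) and (Center, Far-L, Center) and (Center, Left, Right)

Shop 1 against (Far-L, Center): payoffs 3, 2, 5 → best response Center.
Shop 1 against (Far-L, Right): payoffs 7, 4, 1 → best response Far-L.
Shop 1 against (Left, Center): payoffs 2, 7, 4 → best response Left.
Shop 1 against (Left, Right): payoffs 2, 3, 6 → best response Center.
Shop 2 against (Far-L, Center): payoffs 7, 3 → best response Far-L.
Shop 2 against (Far-L, Right): payoffs 9, 2 → best response Far-L.
Shop 2 against (Left, Center): payoffs 2, 3 → best response Left.
Shop 2 against (Left, Right): payoffs 1, 2 → best response Left.
Shop 2 against (Center, Center): payoffs 8, 7 → best response Far-L.
Shop 2 against (Center, Right): payoffs 1, 9 → best response Left.
Shop 3 against (Far-L, Far-L): payoffs 0, 2 → best response Right.
Shop 3 against (Far-L, Left): payoffs 7, 5 → best response Center.
Shop 3 against (Left, Far-L): payoffs 2, 7 → best response Right.
Shop 3 against (Left, Left): payoffs 4, 9 → best response Right.
Shop 3 against (Center, Far-L): payoffs 4, 2 → best response Center.
Shop 3 against (Center, Left): payoffs 2, 8 → best response Right.
Mutual best responses: (Far-L, Far-L, Right); (Center, Far-L, Center); (Center, Left, Right).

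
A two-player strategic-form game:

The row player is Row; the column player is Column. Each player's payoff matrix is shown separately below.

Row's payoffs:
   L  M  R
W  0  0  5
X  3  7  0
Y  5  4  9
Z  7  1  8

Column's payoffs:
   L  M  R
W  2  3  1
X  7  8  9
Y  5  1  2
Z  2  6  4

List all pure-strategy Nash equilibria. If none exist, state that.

Row against L: payoffs 0, 3, 5, 7 → best response Z.
Row against M: payoffs 0, 7, 4, 1 → best response X.
Row against R: payoffs 5, 0, 9, 8 → best response Y.
Column against W: payoffs 2, 3, 1 → best response M.
Column against X: payoffs 7, 8, 9 → best response R.
Column against Y: payoffs 5, 1, 2 → best response L.
Column against Z: payoffs 2, 6, 4 → best response M.
No profile is a mutual best response for all players.

This game has no pure Nash equilibrium.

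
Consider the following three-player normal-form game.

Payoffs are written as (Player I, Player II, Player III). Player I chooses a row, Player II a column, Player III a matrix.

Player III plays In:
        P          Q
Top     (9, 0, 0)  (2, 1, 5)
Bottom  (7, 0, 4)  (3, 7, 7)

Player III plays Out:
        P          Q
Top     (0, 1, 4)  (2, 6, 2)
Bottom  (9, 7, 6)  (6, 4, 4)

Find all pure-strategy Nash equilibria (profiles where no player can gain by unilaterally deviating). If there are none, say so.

The pure Nash equilibria are (Bottom, P, Out), (Bottom, Q, In).

Mark each player's best response to every combination of opponents' strategies; a profile where every player is best-responding is a pure Nash equilibrium.
Player I against (P, In): payoffs 9, 7 → best response Top.
Player I against (P, Out): payoffs 0, 9 → best response Bottom.
Player I against (Q, In): payoffs 2, 3 → best response Bottom.
Player I against (Q, Out): payoffs 2, 6 → best response Bottom.
Player II against (Top, In): payoffs 0, 1 → best response Q.
Player II against (Top, Out): payoffs 1, 6 → best response Q.
Player II against (Bottom, In): payoffs 0, 7 → best response Q.
Player II against (Bottom, Out): payoffs 7, 4 → best response P.
Player III against (Top, P): payoffs 0, 4 → best response Out.
Player III against (Top, Q): payoffs 5, 2 → best response In.
Player III against (Bottom, P): payoffs 4, 6 → best response Out.
Player III against (Bottom, Q): payoffs 7, 4 → best response In.
Mutual best responses: (Bottom, P, Out); (Bottom, Q, In).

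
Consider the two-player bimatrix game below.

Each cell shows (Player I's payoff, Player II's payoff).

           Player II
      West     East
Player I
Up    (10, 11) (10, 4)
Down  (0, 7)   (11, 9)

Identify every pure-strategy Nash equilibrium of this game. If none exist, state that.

(Up, West): Player I gets 10, best alternative 0; Player II gets 11, best alternative 4. No profitable deviation — NE.
(Up, East): Player I can switch to Down (10 → 11). Not NE.
(Down, West): Player I can switch to Up (0 → 10). Not NE.
(Down, East): Player I gets 11, best alternative 10; Player II gets 9, best alternative 7. No profitable deviation — NE.

Pure-strategy Nash equilibria: (Up, West); (Down, East)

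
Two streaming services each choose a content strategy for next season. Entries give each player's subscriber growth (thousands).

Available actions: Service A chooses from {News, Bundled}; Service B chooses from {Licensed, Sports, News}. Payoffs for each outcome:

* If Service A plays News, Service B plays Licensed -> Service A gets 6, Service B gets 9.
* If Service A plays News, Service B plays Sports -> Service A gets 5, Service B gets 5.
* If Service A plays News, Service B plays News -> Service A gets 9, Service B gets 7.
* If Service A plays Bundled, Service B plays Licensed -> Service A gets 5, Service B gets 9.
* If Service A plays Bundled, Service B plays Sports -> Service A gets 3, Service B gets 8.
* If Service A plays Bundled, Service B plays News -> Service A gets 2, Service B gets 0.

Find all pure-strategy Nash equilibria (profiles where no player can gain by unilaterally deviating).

(News, Licensed): Service A gets 6, best alternative 5; Service B gets 9, best alternative 7. No profitable deviation — NE.
(News, Sports): Service B can switch to Licensed (5 → 9). Not NE.
(News, News): Service B can switch to Licensed (7 → 9). Not NE.
(Bundled, Licensed): Service A can switch to News (5 → 6). Not NE.
(Bundled, Sports): Service A can switch to News (3 → 5). Not NE.
(Bundled, News): Service A can switch to News (2 → 9). Not NE.

(News, Licensed)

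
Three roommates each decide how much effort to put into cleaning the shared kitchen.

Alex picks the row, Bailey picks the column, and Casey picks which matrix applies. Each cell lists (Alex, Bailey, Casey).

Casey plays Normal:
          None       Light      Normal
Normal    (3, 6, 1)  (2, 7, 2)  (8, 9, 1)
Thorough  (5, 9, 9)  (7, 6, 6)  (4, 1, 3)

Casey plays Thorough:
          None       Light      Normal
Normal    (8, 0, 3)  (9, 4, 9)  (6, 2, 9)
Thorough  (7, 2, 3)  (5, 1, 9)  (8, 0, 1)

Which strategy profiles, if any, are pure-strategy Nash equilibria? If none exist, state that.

Mark each player's best response to every combination of opponents' strategies; a profile where every player is best-responding is a pure Nash equilibrium.
Alex against (None, Normal): payoffs 3, 5 → best response Thorough.
Alex against (None, Thorough): payoffs 8, 7 → best response Normal.
Alex against (Light, Normal): payoffs 2, 7 → best response Thorough.
Alex against (Light, Thorough): payoffs 9, 5 → best response Normal.
Alex against (Normal, Normal): payoffs 8, 4 → best response Normal.
Alex against (Normal, Thorough): payoffs 6, 8 → best response Thorough.
Bailey against (Normal, Normal): payoffs 6, 7, 9 → best response Normal.
Bailey against (Normal, Thorough): payoffs 0, 4, 2 → best response Light.
Bailey against (Thorough, Normal): payoffs 9, 6, 1 → best response None.
Bailey against (Thorough, Thorough): payoffs 2, 1, 0 → best response None.
Casey against (Normal, None): payoffs 1, 3 → best response Thorough.
Casey against (Normal, Light): payoffs 2, 9 → best response Thorough.
Casey against (Normal, Normal): payoffs 1, 9 → best response Thorough.
Casey against (Thorough, None): payoffs 9, 3 → best response Normal.
Casey against (Thorough, Light): payoffs 6, 9 → best response Thorough.
Casey against (Thorough, Normal): payoffs 3, 1 → best response Normal.
Mutual best responses: (Normal, Light, Thorough); (Thorough, None, Normal).

(Normal, Light, Thorough), (Thorough, None, Normal)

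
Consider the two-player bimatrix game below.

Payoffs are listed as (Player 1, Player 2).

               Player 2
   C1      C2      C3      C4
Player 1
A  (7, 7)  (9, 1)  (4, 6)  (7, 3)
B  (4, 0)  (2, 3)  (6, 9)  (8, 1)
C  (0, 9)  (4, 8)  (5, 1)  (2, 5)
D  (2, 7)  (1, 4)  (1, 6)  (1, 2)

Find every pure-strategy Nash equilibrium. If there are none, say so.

Pure-strategy Nash equilibria: (A, C1); (B, C3)

Player 1 against C1: payoffs 7, 4, 0, 2 → best response A.
Player 1 against C2: payoffs 9, 2, 4, 1 → best response A.
Player 1 against C3: payoffs 4, 6, 5, 1 → best response B.
Player 1 against C4: payoffs 7, 8, 2, 1 → best response B.
Player 2 against A: payoffs 7, 1, 6, 3 → best response C1.
Player 2 against B: payoffs 0, 3, 9, 1 → best response C3.
Player 2 against C: payoffs 9, 8, 1, 5 → best response C1.
Player 2 against D: payoffs 7, 4, 6, 2 → best response C1.
Mutual best responses: (A, C1); (B, C3).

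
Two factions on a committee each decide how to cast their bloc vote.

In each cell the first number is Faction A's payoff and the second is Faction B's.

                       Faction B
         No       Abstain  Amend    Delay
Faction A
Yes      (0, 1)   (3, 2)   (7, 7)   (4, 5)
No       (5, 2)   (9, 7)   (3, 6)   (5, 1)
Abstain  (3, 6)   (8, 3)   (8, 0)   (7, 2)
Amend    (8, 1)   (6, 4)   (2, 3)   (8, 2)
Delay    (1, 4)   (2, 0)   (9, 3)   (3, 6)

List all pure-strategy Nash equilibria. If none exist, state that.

Faction A against No: payoffs 0, 5, 3, 8, 1 → best response Amend.
Faction A against Abstain: payoffs 3, 9, 8, 6, 2 → best response No.
Faction A against Amend: payoffs 7, 3, 8, 2, 9 → best response Delay.
Faction A against Delay: payoffs 4, 5, 7, 8, 3 → best response Amend.
Faction B against Yes: payoffs 1, 2, 7, 5 → best response Amend.
Faction B against No: payoffs 2, 7, 6, 1 → best response Abstain.
Faction B against Abstain: payoffs 6, 3, 0, 2 → best response No.
Faction B against Amend: payoffs 1, 4, 3, 2 → best response Abstain.
Faction B against Delay: payoffs 4, 0, 3, 6 → best response Delay.
Mutual best responses: (No, Abstain).

(No, Abstain)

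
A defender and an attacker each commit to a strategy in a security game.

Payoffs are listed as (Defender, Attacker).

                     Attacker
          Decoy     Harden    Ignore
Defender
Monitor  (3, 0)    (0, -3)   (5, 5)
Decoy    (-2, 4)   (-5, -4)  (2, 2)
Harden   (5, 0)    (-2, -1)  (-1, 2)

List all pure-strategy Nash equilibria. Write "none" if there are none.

The unique pure-strategy Nash equilibrium is (Monitor, Ignore).

(Monitor, Decoy): Defender can switch to Harden (3 → 5). Not NE.
(Monitor, Harden): Attacker can switch to Decoy (-3 → 0). Not NE.
(Monitor, Ignore): Defender gets 5, best alternative 2; Attacker gets 5, best alternative 0. No profitable deviation — NE.
(Decoy, Decoy): Defender can switch to Monitor (-2 → 3). Not NE.
(Decoy, Harden): Defender can switch to Monitor (-5 → 0). Not NE.
(Decoy, Ignore): Defender can switch to Monitor (2 → 5). Not NE.
(Harden, Decoy): Attacker can switch to Ignore (0 → 2). Not NE.
(Harden, Harden): Defender can switch to Monitor (-2 → 0). Not NE.
(Harden, Ignore): Defender can switch to Monitor (-1 → 5). Not NE.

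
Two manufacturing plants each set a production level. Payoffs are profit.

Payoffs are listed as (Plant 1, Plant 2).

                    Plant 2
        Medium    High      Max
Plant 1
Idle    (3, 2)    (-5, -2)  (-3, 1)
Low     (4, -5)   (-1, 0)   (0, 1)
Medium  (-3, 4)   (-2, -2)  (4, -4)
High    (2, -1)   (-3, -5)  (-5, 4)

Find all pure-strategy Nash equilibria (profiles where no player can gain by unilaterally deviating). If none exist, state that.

This game has no pure Nash equilibrium.

For each player, find the best response to each opponent profile; mutual best responses are the pure NE.
Plant 1 against Medium: payoffs 3, 4, -3, 2 → best response Low.
Plant 1 against High: payoffs -5, -1, -2, -3 → best response Low.
Plant 1 against Max: payoffs -3, 0, 4, -5 → best response Medium.
Plant 2 against Idle: payoffs 2, -2, 1 → best response Medium.
Plant 2 against Low: payoffs -5, 0, 1 → best response Max.
Plant 2 against Medium: payoffs 4, -2, -4 → best response Medium.
Plant 2 against High: payoffs -1, -5, 4 → best response Max.
No profile is a mutual best response for all players.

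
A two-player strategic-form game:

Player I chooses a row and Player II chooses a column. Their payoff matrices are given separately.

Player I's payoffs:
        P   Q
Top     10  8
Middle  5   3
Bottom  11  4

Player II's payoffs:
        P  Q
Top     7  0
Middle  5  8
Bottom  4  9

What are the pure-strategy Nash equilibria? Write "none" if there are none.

(Top, P): Player I can switch to Bottom (10 → 11). Not NE.
(Top, Q): Player II can switch to P (0 → 7). Not NE.
(Middle, P): Player I can switch to Top (5 → 10). Not NE.
(Middle, Q): Player I can switch to Top (3 → 8). Not NE.
(Bottom, P): Player II can switch to Q (4 → 9). Not NE.
(Bottom, Q): Player I can switch to Top (4 → 8). Not NE.

none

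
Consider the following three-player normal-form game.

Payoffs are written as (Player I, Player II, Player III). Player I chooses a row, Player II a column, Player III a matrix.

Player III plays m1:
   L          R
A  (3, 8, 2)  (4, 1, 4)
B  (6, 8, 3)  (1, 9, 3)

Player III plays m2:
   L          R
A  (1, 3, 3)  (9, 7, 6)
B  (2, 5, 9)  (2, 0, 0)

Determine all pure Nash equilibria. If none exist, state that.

Pure-strategy Nash equilibria: (A, R, m2); (B, L, m2)

(A, L, m1): Player I can switch to B (3 → 6). Not NE.
(A, L, m2): Player I can switch to B (1 → 2). Not NE.
(A, R, m1): Player II can switch to L (1 → 8). Not NE.
(A, R, m2): Player I gets 9, best alternative 2; Player II gets 7, best alternative 3; Player III gets 6, best alternative 4. No profitable deviation — NE.
(B, L, m1): Player II can switch to R (8 → 9). Not NE.
(B, L, m2): Player I gets 2, best alternative 1; Player II gets 5, best alternative 0; Player III gets 9, best alternative 3. No profitable deviation — NE.
(B, R, m1): Player I can switch to A (1 → 4). Not NE.
(B, R, m2): Player I can switch to A (2 → 9). Not NE.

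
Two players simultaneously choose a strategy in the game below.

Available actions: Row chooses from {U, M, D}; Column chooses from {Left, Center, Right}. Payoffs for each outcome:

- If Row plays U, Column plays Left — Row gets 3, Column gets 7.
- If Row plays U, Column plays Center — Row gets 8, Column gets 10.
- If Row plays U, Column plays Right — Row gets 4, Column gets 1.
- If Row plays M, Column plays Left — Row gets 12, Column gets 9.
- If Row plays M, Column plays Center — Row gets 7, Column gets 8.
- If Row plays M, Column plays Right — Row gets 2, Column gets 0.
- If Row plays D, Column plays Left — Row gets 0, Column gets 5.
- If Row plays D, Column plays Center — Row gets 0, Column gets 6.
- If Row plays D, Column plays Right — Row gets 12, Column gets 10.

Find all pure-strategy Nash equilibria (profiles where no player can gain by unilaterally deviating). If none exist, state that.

(U, Center); (M, Left); (D, Right)

(U, Left): Row can switch to M (3 → 12). Not NE.
(U, Center): Row gets 8, best alternative 7; Column gets 10, best alternative 7. No profitable deviation — NE.
(U, Right): Row can switch to D (4 → 12). Not NE.
(M, Left): Row gets 12, best alternative 3; Column gets 9, best alternative 8. No profitable deviation — NE.
(M, Center): Row can switch to U (7 → 8). Not NE.
(M, Right): Row can switch to U (2 → 4). Not NE.
(D, Left): Row can switch to U (0 → 3). Not NE.
(D, Center): Row can switch to U (0 → 8). Not NE.
(D, Right): Row gets 12, best alternative 4; Column gets 10, best alternative 6. No profitable deviation — NE.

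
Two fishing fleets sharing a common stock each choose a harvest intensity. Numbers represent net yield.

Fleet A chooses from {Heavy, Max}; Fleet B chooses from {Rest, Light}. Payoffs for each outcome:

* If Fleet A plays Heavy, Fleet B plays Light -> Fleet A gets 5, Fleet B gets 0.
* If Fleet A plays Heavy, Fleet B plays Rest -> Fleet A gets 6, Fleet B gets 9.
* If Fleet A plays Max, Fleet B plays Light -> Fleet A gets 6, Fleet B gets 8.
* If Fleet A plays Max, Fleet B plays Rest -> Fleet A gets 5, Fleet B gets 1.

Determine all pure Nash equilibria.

For each strategy profile, look for a profitable unilateral deviation.
(Heavy, Rest): Fleet A gets 6, best alternative 5; Fleet B gets 9, best alternative 0. No profitable deviation — NE.
(Heavy, Light): Fleet A can switch to Max (5 → 6). Not NE.
(Max, Rest): Fleet A can switch to Heavy (5 → 6). Not NE.
(Max, Light): Fleet A gets 6, best alternative 5; Fleet B gets 8, best alternative 1. No profitable deviation — NE.

The pure Nash equilibria are (Heavy, Rest); (Max, Light).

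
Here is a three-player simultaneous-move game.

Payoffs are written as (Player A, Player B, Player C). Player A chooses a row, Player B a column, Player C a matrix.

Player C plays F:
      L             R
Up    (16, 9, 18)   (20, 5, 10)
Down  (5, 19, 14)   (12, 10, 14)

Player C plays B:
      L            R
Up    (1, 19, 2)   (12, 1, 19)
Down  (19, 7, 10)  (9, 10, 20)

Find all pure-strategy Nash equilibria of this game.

Check each profile: it is a Nash equilibrium iff no player can strictly gain by switching unilaterally.
(Up, L, F): Player A gets 16, best alternative 5; Player B gets 9, best alternative 5; Player C gets 18, best alternative 2. No profitable deviation — NE.
(Up, L, B): Player A can switch to Down (1 → 19). Not NE.
(Up, R, F): Player B can switch to L (5 → 9). Not NE.
(Up, R, B): Player B can switch to L (1 → 19). Not NE.
(Down, L, F): Player A can switch to Up (5 → 16). Not NE.
(Down, L, B): Player B can switch to R (7 → 10). Not NE.
(Down, R, F): Player A can switch to Up (12 → 20). Not NE.
(Down, R, B): Player A can switch to Up (9 → 12). Not NE.

The unique pure-strategy Nash equilibrium is (Up, L, F).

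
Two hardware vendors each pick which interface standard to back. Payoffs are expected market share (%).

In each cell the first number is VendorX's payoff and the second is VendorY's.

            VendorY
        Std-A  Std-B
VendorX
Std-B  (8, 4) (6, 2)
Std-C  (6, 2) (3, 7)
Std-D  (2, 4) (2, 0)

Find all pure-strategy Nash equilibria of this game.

VendorX against Std-A: payoffs 8, 6, 2 → best response Std-B.
VendorX against Std-B: payoffs 6, 3, 2 → best response Std-B.
VendorY against Std-B: payoffs 4, 2 → best response Std-A.
VendorY against Std-C: payoffs 2, 7 → best response Std-B.
VendorY against Std-D: payoffs 4, 0 → best response Std-A.
Mutual best responses: (Std-B, Std-A).

Pure NE: (Std-B, Std-A)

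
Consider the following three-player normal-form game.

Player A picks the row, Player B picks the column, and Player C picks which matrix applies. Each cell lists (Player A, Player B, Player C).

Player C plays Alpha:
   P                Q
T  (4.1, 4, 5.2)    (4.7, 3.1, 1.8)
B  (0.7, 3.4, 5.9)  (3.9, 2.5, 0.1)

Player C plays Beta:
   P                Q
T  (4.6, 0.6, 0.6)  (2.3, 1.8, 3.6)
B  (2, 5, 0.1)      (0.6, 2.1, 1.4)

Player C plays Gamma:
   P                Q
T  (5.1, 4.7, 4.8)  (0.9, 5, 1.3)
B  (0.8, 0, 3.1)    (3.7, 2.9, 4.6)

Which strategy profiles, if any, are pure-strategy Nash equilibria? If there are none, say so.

Player A against (P, Alpha): payoffs 4.1, 0.7 → best response T.
Player A against (P, Beta): payoffs 4.6, 2 → best response T.
Player A against (P, Gamma): payoffs 5.1, 0.8 → best response T.
Player A against (Q, Alpha): payoffs 4.7, 3.9 → best response T.
Player A against (Q, Beta): payoffs 2.3, 0.6 → best response T.
Player A against (Q, Gamma): payoffs 0.9, 3.7 → best response B.
Player B against (T, Alpha): payoffs 4, 3.1 → best response P.
Player B against (T, Beta): payoffs 0.6, 1.8 → best response Q.
Player B against (T, Gamma): payoffs 4.7, 5 → best response Q.
Player B against (B, Alpha): payoffs 3.4, 2.5 → best response P.
Player B against (B, Beta): payoffs 5, 2.1 → best response P.
Player B against (B, Gamma): payoffs 0, 2.9 → best response Q.
Player C against (T, P): payoffs 5.2, 0.6, 4.8 → best response Alpha.
Player C against (T, Q): payoffs 1.8, 3.6, 1.3 → best response Beta.
Player C against (B, P): payoffs 5.9, 0.1, 3.1 → best response Alpha.
Player C against (B, Q): payoffs 0.1, 1.4, 4.6 → best response Gamma.
Mutual best responses: (T, P, Alpha); (T, Q, Beta); (B, Q, Gamma).

The pure Nash equilibria are (T, P, Alpha), (T, Q, Beta), (B, Q, Gamma).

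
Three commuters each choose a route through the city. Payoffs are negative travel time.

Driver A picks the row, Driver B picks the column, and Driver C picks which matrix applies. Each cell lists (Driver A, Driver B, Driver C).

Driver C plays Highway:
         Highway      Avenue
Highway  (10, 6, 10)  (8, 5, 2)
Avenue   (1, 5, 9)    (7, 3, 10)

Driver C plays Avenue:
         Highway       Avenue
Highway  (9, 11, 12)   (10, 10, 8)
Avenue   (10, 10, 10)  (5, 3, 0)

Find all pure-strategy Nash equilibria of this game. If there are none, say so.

Mark each player's best response to every combination of opponents' strategies; a profile where every player is best-responding is a pure Nash equilibrium.
Driver A against (Highway, Highway): payoffs 10, 1 → best response Highway.
Driver A against (Highway, Avenue): payoffs 9, 10 → best response Avenue.
Driver A against (Avenue, Highway): payoffs 8, 7 → best response Highway.
Driver A against (Avenue, Avenue): payoffs 10, 5 → best response Highway.
Driver B against (Highway, Highway): payoffs 6, 5 → best response Highway.
Driver B against (Highway, Avenue): payoffs 11, 10 → best response Highway.
Driver B against (Avenue, Highway): payoffs 5, 3 → best response Highway.
Driver B against (Avenue, Avenue): payoffs 10, 3 → best response Highway.
Driver C against (Highway, Highway): payoffs 10, 12 → best response Avenue.
Driver C against (Highway, Avenue): payoffs 2, 8 → best response Avenue.
Driver C against (Avenue, Highway): payoffs 9, 10 → best response Avenue.
Driver C against (Avenue, Avenue): payoffs 10, 0 → best response Highway.
Mutual best responses: (Avenue, Highway, Avenue).

Pure NE: (Avenue, Highway, Avenue)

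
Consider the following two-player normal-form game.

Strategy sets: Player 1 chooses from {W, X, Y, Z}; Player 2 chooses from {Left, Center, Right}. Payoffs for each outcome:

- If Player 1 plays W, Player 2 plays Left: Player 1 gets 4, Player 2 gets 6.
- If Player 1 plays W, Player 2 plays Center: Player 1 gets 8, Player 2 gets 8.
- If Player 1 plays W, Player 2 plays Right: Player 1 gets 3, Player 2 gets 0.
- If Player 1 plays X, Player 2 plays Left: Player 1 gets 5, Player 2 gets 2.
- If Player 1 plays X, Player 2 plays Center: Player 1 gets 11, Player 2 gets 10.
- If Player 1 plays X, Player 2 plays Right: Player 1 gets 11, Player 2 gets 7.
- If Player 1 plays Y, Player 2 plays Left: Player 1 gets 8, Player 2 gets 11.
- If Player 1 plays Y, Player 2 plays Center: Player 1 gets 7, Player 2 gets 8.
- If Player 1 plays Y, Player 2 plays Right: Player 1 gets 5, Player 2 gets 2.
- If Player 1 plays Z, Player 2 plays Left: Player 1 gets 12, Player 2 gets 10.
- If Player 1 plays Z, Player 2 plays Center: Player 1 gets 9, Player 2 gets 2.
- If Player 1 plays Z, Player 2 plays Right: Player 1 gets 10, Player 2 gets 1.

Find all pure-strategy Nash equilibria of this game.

(X, Center) and (Z, Left)

Player 1 against Left: payoffs 4, 5, 8, 12 → best response Z.
Player 1 against Center: payoffs 8, 11, 7, 9 → best response X.
Player 1 against Right: payoffs 3, 11, 5, 10 → best response X.
Player 2 against W: payoffs 6, 8, 0 → best response Center.
Player 2 against X: payoffs 2, 10, 7 → best response Center.
Player 2 against Y: payoffs 11, 8, 2 → best response Left.
Player 2 against Z: payoffs 10, 2, 1 → best response Left.
Mutual best responses: (X, Center); (Z, Left).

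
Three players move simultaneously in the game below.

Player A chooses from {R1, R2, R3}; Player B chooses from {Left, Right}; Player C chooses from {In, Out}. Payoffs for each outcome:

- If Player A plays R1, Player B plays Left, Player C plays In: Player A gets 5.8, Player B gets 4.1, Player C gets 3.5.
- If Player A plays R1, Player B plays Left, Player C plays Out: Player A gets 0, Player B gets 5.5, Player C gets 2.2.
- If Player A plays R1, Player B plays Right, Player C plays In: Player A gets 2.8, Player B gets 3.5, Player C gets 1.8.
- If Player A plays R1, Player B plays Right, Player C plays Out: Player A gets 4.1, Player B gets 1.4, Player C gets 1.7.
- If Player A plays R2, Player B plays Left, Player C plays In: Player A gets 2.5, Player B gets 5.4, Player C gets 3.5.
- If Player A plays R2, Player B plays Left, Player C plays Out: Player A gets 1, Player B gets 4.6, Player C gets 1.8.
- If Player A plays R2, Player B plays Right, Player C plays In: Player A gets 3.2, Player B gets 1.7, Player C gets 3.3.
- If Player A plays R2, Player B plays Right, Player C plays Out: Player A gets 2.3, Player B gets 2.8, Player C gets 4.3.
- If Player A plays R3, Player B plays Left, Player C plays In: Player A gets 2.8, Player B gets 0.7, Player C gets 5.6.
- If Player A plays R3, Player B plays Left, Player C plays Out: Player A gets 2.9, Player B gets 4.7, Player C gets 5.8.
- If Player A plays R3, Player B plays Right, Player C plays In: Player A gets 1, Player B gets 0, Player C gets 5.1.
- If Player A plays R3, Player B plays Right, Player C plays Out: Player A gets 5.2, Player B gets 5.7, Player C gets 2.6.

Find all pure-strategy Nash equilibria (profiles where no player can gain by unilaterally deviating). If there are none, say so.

The unique pure-strategy Nash equilibrium is (R1, Left, In).

(R1, Left, In): Player A gets 5.8, best alternative 2.8; Player B gets 4.1, best alternative 3.5; Player C gets 3.5, best alternative 2.2. No profitable deviation — NE.
(R1, Left, Out): Player A can switch to R2 (0 → 1). Not NE.
(R1, Right, In): Player A can switch to R2 (2.8 → 3.2). Not NE.
(R1, Right, Out): Player A can switch to R3 (4.1 → 5.2). Not NE.
(R2, Left, In): Player A can switch to R1 (2.5 → 5.8). Not NE.
(R2, Left, Out): Player A can switch to R3 (1 → 2.9). Not NE.
(R2, Right, In): Player B can switch to Left (1.7 → 5.4). Not NE.
(R2, Right, Out): Player A can switch to R1 (2.3 → 4.1). Not NE.
(R3, Left, In): Player A can switch to R1 (2.8 → 5.8). Not NE.
(The remaining 3 profiles each have a profitable deviation by the same check.)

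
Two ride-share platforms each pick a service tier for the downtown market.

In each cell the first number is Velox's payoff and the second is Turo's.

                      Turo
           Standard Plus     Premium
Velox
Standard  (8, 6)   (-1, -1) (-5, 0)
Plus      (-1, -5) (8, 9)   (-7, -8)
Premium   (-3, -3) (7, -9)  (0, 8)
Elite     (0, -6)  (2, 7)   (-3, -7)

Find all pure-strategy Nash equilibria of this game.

The pure Nash equilibria are (Standard, Standard) and (Plus, Plus) and (Premium, Premium).

(Standard, Standard): Velox gets 8, best alternative 0; Turo gets 6, best alternative 0. No profitable deviation — NE.
(Standard, Plus): Velox can switch to Plus (-1 → 8). Not NE.
(Standard, Premium): Velox can switch to Premium (-5 → 0). Not NE.
(Plus, Standard): Velox can switch to Standard (-1 → 8). Not NE.
(Plus, Plus): Velox gets 8, best alternative 7; Turo gets 9, best alternative -5. No profitable deviation — NE.
(Plus, Premium): Velox can switch to Standard (-7 → -5). Not NE.
(Premium, Standard): Velox can switch to Standard (-3 → 8). Not NE.
(Premium, Plus): Velox can switch to Plus (7 → 8). Not NE.
(Premium, Premium): Velox gets 0, best alternative -3; Turo gets 8, best alternative -3. No profitable deviation — NE.
(Elite, Standard): Velox can switch to Standard (0 → 8). Not NE.
(Elite, Plus): Velox can switch to Plus (2 → 8). Not NE.
(The remaining 1 profile has a profitable deviation by the same check.)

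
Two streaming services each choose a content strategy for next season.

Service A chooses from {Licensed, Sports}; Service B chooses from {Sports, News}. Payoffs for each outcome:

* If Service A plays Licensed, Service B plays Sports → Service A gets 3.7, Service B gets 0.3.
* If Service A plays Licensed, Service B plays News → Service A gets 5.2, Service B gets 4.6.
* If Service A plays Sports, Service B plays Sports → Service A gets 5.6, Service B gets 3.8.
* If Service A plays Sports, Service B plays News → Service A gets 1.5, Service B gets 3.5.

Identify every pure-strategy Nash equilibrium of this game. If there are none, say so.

Service A against Sports: payoffs 3.7, 5.6 → best response Sports.
Service A against News: payoffs 5.2, 1.5 → best response Licensed.
Service B against Licensed: payoffs 0.3, 4.6 → best response News.
Service B against Sports: payoffs 3.8, 3.5 → best response Sports.
Mutual best responses: (Licensed, News); (Sports, Sports).

Pure-strategy Nash equilibria: (Licensed, News) and (Sports, Sports)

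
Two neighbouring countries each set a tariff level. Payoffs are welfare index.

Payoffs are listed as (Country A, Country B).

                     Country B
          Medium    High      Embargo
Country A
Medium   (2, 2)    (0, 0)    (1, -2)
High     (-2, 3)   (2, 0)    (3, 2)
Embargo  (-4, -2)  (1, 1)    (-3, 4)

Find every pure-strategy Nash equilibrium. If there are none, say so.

Country A against Medium: payoffs 2, -2, -4 → best response Medium.
Country A against High: payoffs 0, 2, 1 → best response High.
Country A against Embargo: payoffs 1, 3, -3 → best response High.
Country B against Medium: payoffs 2, 0, -2 → best response Medium.
Country B against High: payoffs 3, 0, 2 → best response Medium.
Country B against Embargo: payoffs -2, 1, 4 → best response Embargo.
Mutual best responses: (Medium, Medium).

Pure NE: (Medium, Medium)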